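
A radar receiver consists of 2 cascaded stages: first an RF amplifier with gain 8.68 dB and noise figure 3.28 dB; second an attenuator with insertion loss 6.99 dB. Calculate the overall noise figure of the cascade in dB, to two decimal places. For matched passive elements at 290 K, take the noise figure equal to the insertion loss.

Convert to linear (a loss of L dB is a gain of −L dB): F_i = 10^(NF_i/10), G_i = 10^(G_i,dB/10)
  Stage 1: F_1 = 10^(3.28/10) = 2.128, G_1 = 10^(8.68/10) = 7.379
  Stage 2: F_2 = 10^(6.99/10) = 5.000, G_2 = 10^(−6.99/10) = 0.2000
Friis cascade:
  F = 2.128 + (5.000 − 1)/7.379 = 2.670
NF = 10 log₁₀(2.670) = 4.27 dB

4.27 dB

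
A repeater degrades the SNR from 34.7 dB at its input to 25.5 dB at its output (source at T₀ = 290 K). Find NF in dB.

NF (dB) = SNR_in(dB) − SNR_out(dB) when the source is at T₀
NF = 34.7 − 25.5 = 9.2 dB

9.2 dB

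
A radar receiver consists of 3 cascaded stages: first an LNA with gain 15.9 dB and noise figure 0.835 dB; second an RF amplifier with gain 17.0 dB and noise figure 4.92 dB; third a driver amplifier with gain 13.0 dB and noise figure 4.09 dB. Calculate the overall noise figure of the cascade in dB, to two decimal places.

Convert to linear (a loss of L dB is a gain of −L dB): F_i = 10^(NF_i/10), G_i = 10^(G_i,dB/10)
  Stage 1: F_1 = 10^(0.835/10) = 1.212, G_1 = 10^(15.9/10) = 38.90
  Stage 2: F_2 = 10^(4.92/10) = 3.105, G_2 = 10^(17.0/10) = 50.12
  Stage 3: F_3 = 10^(4.09/10) = 2.564, G_3 = 10^(13.0/10) = 19.95
Friis cascade:
  F = 1.212 + (3.105 − 1)/38.90 + (2.564 − 1)/1950 = 1.267
NF = 10 log₁₀(1.267) = 1.03 dB

1.03 dB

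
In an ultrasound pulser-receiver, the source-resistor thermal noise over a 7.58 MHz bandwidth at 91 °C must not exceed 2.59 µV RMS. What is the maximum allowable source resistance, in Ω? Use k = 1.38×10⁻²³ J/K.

T = 91 °C + 273.15 = 364.15 K
Johnson–Nyquist: V_n = √(4kTRB) ⇒ R = V_n² / (4kTB)
4kTB = 4 × 1.38×10⁻²³ × 364.15 × 7.58×10⁶ = 1.52×10⁻¹³
R = (2.59×10⁻⁶)² / 1.52×10⁻¹³ = 4.40×10¹ Ω = 44.0 Ω

44.0 Ω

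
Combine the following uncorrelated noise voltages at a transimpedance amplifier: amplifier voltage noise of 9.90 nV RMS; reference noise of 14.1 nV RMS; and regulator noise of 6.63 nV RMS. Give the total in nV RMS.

Uncorrelated sources add in power (mean-square): V_tot = √(ΣV_i²)
V_tot = √[(9.90×10⁻⁹)² + (1.41×10⁻⁸)² + (6.63×10⁻⁹)²] = 1.85×10⁻⁸ V = 18.5 nV

18.5 nV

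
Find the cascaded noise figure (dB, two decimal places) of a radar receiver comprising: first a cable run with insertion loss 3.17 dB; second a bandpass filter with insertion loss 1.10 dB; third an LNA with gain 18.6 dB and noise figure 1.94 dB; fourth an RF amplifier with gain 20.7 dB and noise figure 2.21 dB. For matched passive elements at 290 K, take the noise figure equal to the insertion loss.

Convert to linear (a loss of L dB is a gain of −L dB): F_i = 10^(NF_i/10), G_i = 10^(G_i,dB/10)
  Stage 1: F_1 = 10^(3.17/10) = 2.075, G_1 = 10^(−3.17/10) = 0.4819
  Stage 2: F_2 = 10^(1.10/10) = 1.288, G_2 = 10^(−1.10/10) = 0.7762
  Stage 3: F_3 = 10^(1.94/10) = 1.563, G_3 = 10^(18.6/10) = 72.44
  Stage 4: F_4 = 10^(2.21/10) = 1.663, G_4 = 10^(20.7/10) = 117.5
Friis cascade:
  F = 2.075 + (1.288 − 1)/0.4819 + (1.563 − 1)/0.3741 + (1.663 − 1)/27.10 = 4.203
NF = 10 log₁₀(4.203) = 6.24 dB

6.24 dB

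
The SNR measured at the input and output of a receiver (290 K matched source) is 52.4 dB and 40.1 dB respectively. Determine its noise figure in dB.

NF (dB) = SNR_in(dB) − SNR_out(dB) when the source is at T₀
NF = 52.4 − 40.1 = 12.3 dB

12.3 dB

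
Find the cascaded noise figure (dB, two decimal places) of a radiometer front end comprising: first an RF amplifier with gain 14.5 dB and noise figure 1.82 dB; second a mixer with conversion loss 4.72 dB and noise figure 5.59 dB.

Convert to linear (a loss of L dB is a gain of −L dB): F_i = 10^(NF_i/10), G_i = 10^(G_i,dB/10)
  Stage 1: F_1 = 10^(1.82/10) = 1.521, G_1 = 10^(14.5/10) = 28.18
  Stage 2: F_2 = 10^(5.59/10) = 3.622, G_2 = 10^(−4.72/10) = 0.3373
Friis cascade:
  F = 1.521 + (3.622 − 1)/28.18 = 1.614
NF = 10 log₁₀(1.614) = 2.08 dB

2.08 dB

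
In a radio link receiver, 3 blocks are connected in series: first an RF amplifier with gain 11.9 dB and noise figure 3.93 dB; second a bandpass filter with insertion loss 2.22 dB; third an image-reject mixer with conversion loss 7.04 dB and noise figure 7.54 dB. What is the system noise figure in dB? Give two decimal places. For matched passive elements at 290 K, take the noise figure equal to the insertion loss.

Convert to linear (a loss of L dB is a gain of −L dB): F_i = 10^(NF_i/10), G_i = 10^(G_i,dB/10)
  Stage 1: F_1 = 10^(3.93/10) = 2.472, G_1 = 10^(11.9/10) = 15.49
  Stage 2: F_2 = 10^(2.22/10) = 1.667, G_2 = 10^(−2.22/10) = 0.5998
  Stage 3: F_3 = 10^(7.54/10) = 5.675, G_3 = 10^(−7.04/10) = 0.1977
Friis cascade:
  F = 2.472 + (1.667 − 1)/15.49 + (5.675 − 1)/9.290 = 3.018
NF = 10 log₁₀(3.018) = 4.80 dB

4.80 dB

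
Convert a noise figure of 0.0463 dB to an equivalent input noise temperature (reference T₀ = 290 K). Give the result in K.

3.11 K

F = 10^(0.0463/10) = 1.01072
T_e = (F − 1)·T₀ = (1.01072 − 1) × 290 = 3.11 K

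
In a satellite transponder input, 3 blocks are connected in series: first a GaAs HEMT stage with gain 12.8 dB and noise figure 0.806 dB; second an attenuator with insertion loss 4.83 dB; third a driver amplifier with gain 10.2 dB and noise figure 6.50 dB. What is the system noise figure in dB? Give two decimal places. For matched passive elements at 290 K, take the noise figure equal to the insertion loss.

Convert to linear (a loss of L dB is a gain of −L dB): F_i = 10^(NF_i/10), G_i = 10^(G_i,dB/10)
  Stage 1: F_1 = 10^(0.806/10) = 1.204, G_1 = 10^(12.8/10) = 19.05
  Stage 2: F_2 = 10^(4.83/10) = 3.041, G_2 = 10^(−4.83/10) = 0.3289
  Stage 3: F_3 = 10^(6.50/10) = 4.467, G_3 = 10^(10.2/10) = 10.47
Friis cascade:
  F = 1.204 + (3.041 − 1)/19.05 + (4.467 − 1)/6.266 = 1.864
NF = 10 log₁₀(1.864) = 2.71 dB

2.71 dB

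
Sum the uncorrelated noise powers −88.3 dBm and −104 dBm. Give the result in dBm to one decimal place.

−88.2 dBm

Convert to linear, add, convert back:
P₁ = 1.48×10⁻¹² W, P₂ = 3.98×10⁻¹⁴ W
P_tot = 1.52×10⁻¹² W → 10 log₁₀(P_tot / 10⁻³) = −88.2 dBm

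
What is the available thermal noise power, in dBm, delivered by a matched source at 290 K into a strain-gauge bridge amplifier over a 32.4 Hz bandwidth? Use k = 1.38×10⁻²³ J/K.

−158.9 dBm

P_n = kTB = 1.38×10⁻²³ × 290 × 3.24×10¹ = 1.30×10⁻¹⁹ W
In dBm: 10 log₁₀(1.30×10⁻¹⁹ / 10⁻³) = −158.9 dBm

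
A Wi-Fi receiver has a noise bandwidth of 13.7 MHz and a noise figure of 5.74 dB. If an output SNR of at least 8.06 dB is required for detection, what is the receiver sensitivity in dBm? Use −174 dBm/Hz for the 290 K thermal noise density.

Sensitivity = −174 + 10 log₁₀(B) + NF + SNR_min
= −174 + 71.37 + 5.74 + 8.06
= −88.83 dBm → −88.8 dBm

−88.8 dBm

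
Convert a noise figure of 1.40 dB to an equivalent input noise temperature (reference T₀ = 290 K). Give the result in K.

110 K

F = 10^(1.40/10) = 1.38038
T_e = (F − 1)·T₀ = (1.38038 − 1) × 290 = 110 K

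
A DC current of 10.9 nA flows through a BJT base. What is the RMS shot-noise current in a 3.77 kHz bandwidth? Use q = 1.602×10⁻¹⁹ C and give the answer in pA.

3.63 pA

I_n = √(2qI·B)
2qI·B = 2 × 1.602×10⁻¹⁹ × 1.09×10⁻⁸ × 3.77×10³ = 1.32×10⁻²³ A²
I_n = √(1.32×10⁻²³) = 3.63×10⁻¹² A = 3.63 pA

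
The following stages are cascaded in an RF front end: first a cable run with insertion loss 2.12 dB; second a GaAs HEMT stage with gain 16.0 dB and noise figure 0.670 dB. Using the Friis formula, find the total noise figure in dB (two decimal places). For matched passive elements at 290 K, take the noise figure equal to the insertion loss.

Convert to linear (a loss of L dB is a gain of −L dB): F_i = 10^(NF_i/10), G_i = 10^(G_i,dB/10)
  Stage 1: F_1 = 10^(2.12/10) = 1.629, G_1 = 10^(−2.12/10) = 0.6138
  Stage 2: F_2 = 10^(0.670/10) = 1.167, G_2 = 10^(16.0/10) = 39.81
Friis cascade:
  F = 1.629 + (1.167 − 1)/0.6138 = 1.901
NF = 10 log₁₀(1.901) = 2.79 dB

2.79 dB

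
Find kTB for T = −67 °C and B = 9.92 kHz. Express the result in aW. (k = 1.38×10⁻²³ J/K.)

T = −67 °C + 273.15 = 206.15 K
P_n = kTB = 1.38×10⁻²³ × 206.15 × 9.92×10³ = 2.82×10⁻¹⁷ W = 28.2 aW

28.2 aW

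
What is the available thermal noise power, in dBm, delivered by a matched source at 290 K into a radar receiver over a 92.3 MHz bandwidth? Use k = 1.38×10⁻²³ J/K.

P_n = kTB = 1.38×10⁻²³ × 290 × 9.23×10⁷ = 3.69×10⁻¹³ W
In dBm: 10 log₁₀(3.69×10⁻¹³ / 10⁻³) = −94.3 dBm

−94.3 dBm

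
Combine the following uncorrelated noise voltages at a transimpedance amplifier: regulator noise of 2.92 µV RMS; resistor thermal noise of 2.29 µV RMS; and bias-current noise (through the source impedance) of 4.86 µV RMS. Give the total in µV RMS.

6.11 µV

Uncorrelated sources add in power (mean-square): V_tot = √(ΣV_i²)
V_tot = √[(2.92×10⁻⁶)² + (2.29×10⁻⁶)² + (4.86×10⁻⁶)²] = 6.11×10⁻⁶ V = 6.11 µV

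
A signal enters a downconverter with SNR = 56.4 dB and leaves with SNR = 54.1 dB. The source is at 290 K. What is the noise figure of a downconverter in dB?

2.3 dB

NF (dB) = SNR_in(dB) − SNR_out(dB) when the source is at T₀
NF = 56.4 − 54.1 = 2.3 dB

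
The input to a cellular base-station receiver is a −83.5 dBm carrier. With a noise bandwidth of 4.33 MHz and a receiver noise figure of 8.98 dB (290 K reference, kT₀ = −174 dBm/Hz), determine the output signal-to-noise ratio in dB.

15.2 dB

Noise floor: N = −174 + 10 log₁₀(B) + NF
10 log₁₀(4.33×10⁶) = 66.36 dB
N = −174 + 66.36 + 8.98 = −98.66 dBm
SNR = P_sig − N = −83.5 − (−98.66) = 15.16 dB → 15.2 dB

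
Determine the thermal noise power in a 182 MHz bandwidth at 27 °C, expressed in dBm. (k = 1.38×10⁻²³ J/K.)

T = 27 °C + 273.15 = 300.15 K
P_n = kTB = 1.38×10⁻²³ × 300.15 × 1.82×10⁸ = 7.54×10⁻¹³ W
In dBm: 10 log₁₀(7.54×10⁻¹³ / 10⁻³) = −91.2 dBm

−91.2 dBm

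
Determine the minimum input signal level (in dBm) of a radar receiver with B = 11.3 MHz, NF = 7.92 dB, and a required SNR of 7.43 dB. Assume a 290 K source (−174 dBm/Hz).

−88.1 dBm

Sensitivity = −174 + 10 log₁₀(B) + NF + SNR_min
= −174 + 70.53 + 7.92 + 7.43
= −88.12 dBm → −88.1 dBm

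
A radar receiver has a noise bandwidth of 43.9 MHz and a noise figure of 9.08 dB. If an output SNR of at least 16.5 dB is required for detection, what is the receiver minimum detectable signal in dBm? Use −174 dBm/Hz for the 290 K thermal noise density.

Sensitivity = −174 + 10 log₁₀(B) + NF + SNR_min
= −174 + 76.42 + 9.08 + 16.5
= −72.00 dBm → −72.0 dBm

−72.0 dBm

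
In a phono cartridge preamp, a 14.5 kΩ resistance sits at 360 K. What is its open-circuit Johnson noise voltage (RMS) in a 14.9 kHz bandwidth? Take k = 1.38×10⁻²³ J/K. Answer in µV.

V_n = √(4kTRB)
4kTRB = 4 × 1.38×10⁻²³ × 360 × 1.45×10⁴ × 1.49×10⁴ = 4.29×10⁻¹² V²
V_n = √(4.29×10⁻¹²) = 2.07×10⁻⁶ V = 2.07 µV

2.07 µV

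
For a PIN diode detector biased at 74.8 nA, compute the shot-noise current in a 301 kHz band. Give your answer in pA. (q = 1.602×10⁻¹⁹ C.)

I_n = √(2qI·B)
2qI·B = 2 × 1.602×10⁻¹⁹ × 7.48×10⁻⁸ × 3.01×10⁵ = 7.21×10⁻²¹ A²
I_n = √(7.21×10⁻²¹) = 8.49×10⁻¹¹ A = 84.9 pA

84.9 pA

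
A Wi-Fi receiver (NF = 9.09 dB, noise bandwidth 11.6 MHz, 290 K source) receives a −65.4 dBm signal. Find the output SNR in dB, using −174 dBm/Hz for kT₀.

28.9 dB

Noise floor: N = −174 + 10 log₁₀(B) + NF
10 log₁₀(1.16×10⁷) = 70.64 dB
N = −174 + 70.64 + 9.09 = −94.27 dBm
SNR = P_sig − N = −65.4 − (−94.27) = 28.87 dB → 28.9 dB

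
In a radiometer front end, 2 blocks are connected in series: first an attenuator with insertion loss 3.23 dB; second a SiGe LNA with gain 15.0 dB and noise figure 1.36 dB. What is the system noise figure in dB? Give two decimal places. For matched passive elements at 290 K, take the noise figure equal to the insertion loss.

Convert to linear (a loss of L dB is a gain of −L dB): F_i = 10^(NF_i/10), G_i = 10^(G_i,dB/10)
  Stage 1: F_1 = 10^(3.23/10) = 2.104, G_1 = 10^(−3.23/10) = 0.4753
  Stage 2: F_2 = 10^(1.36/10) = 1.368, G_2 = 10^(15.0/10) = 31.62
Friis cascade:
  F = 2.104 + (1.368 − 1)/0.4753 = 2.877
NF = 10 log₁₀(2.877) = 4.59 dB

4.59 dB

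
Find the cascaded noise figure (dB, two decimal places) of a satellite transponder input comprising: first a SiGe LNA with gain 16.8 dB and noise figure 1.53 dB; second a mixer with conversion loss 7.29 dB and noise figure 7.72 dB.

1.83 dB

Convert to linear (a loss of L dB is a gain of −L dB): F_i = 10^(NF_i/10), G_i = 10^(G_i,dB/10)
  Stage 1: F_1 = 10^(1.53/10) = 1.422, G_1 = 10^(16.8/10) = 47.86
  Stage 2: F_2 = 10^(7.72/10) = 5.916, G_2 = 10^(−7.29/10) = 0.1866
Friis cascade:
  F = 1.422 + (5.916 − 1)/47.86 = 1.525
NF = 10 log₁₀(1.525) = 1.83 dB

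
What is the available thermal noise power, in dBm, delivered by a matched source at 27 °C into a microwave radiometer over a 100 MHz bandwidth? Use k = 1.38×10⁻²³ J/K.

T = 27 °C + 273.15 = 300.15 K
P_n = kTB = 1.38×10⁻²³ × 300.15 × 1.00×10⁸ = 4.14×10⁻¹³ W
In dBm: 10 log₁₀(4.14×10⁻¹³ / 10⁻³) = −93.8 dBm

−93.8 dBm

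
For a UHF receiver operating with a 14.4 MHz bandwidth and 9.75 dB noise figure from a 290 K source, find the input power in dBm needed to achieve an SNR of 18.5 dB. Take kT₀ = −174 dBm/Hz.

Sensitivity = −174 + 10 log₁₀(B) + NF + SNR_min
= −174 + 71.58 + 9.75 + 18.5
= −74.17 dBm → −74.2 dBm

−74.2 dBm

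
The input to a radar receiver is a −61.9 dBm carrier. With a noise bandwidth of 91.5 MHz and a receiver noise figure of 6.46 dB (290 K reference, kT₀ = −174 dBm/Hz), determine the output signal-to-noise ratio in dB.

Noise floor: N = −174 + 10 log₁₀(B) + NF
10 log₁₀(9.15×10⁷) = 79.61 dB
N = −174 + 79.61 + 6.46 = −87.93 dBm
SNR = P_sig − N = −61.9 − (−87.93) = 26.03 dB → 26.0 dB

26.0 dB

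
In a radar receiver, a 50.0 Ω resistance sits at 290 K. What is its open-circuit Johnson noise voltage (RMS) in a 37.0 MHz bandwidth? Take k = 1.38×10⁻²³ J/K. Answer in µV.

V_n = √(4kTRB)
4kTRB = 4 × 1.38×10⁻²³ × 290 × 5.00×10¹ × 3.70×10⁷ = 2.96×10⁻¹¹ V²
V_n = √(2.96×10⁻¹¹) = 5.44×10⁻⁶ V = 5.44 µV

5.44 µV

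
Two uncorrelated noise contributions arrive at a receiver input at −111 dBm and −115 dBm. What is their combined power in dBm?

Convert to linear, add, convert back:
P₁ = 7.94×10⁻¹⁵ W, P₂ = 3.16×10⁻¹⁵ W
P_tot = 1.11×10⁻¹⁴ W → 10 log₁₀(P_tot / 10⁻³) = −109.5 dBm

−109.5 dBm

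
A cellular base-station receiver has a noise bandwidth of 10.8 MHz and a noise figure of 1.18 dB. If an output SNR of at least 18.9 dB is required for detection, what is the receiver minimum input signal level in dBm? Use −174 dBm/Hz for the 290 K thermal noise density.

−83.6 dBm

Sensitivity = −174 + 10 log₁₀(B) + NF + SNR_min
= −174 + 70.33 + 1.18 + 18.9
= −83.59 dBm → −83.6 dBm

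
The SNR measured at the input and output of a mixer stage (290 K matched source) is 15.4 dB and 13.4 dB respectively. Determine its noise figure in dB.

2.0 dB

NF (dB) = SNR_in(dB) − SNR_out(dB) when the source is at T₀
NF = 15.4 − 13.4 = 2.0 dB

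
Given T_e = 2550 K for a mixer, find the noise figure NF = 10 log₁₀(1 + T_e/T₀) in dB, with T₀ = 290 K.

9.91 dB

F = 1 + T_e/T₀ = 1 + 2550/290 = 9.7931
NF = 10 log₁₀(9.7931) = 9.91 dB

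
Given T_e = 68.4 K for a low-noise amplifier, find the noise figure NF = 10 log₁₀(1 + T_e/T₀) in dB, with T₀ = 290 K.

0.920 dB

F = 1 + T_e/T₀ = 1 + 68.4/290 = 1.23586
NF = 10 log₁₀(1.23586) = 0.920 dB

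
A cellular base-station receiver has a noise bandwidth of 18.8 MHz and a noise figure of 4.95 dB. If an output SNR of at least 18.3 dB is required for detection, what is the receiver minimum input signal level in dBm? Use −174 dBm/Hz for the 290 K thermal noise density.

−78.0 dBm

Sensitivity = −174 + 10 log₁₀(B) + NF + SNR_min
= −174 + 72.74 + 4.95 + 18.3
= −78.01 dBm → −78.0 dBm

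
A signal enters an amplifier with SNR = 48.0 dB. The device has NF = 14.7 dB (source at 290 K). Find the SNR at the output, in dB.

33.3 dB

By definition F = SNR_in/SNR_out, so in dB: SNR_out = SNR_in − NF
SNR_out = 48.0 − 14.7 = 33.3 dB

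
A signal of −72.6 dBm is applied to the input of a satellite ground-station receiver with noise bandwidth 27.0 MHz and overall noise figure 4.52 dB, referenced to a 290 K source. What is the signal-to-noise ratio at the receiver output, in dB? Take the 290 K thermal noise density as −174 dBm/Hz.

Noise floor: N = −174 + 10 log₁₀(B) + NF
10 log₁₀(2.70×10⁷) = 74.31 dB
N = −174 + 74.31 + 4.52 = −95.17 dBm
SNR = P_sig − N = −72.6 − (−95.17) = 22.57 dB → 22.6 dB

22.6 dB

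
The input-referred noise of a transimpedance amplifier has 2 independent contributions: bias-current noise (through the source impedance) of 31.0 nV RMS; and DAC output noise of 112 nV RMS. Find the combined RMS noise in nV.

116 nV

Uncorrelated sources add in power (mean-square): V_tot = √(ΣV_i²)
V_tot = √[(3.10×10⁻⁸)² + (1.12×10⁻⁷)²] = 1.16×10⁻⁷ V = 116 nV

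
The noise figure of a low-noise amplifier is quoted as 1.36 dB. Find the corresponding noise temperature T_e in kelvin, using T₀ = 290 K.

107 K

F = 10^(1.36/10) = 1.36773
T_e = (F − 1)·T₀ = (1.36773 − 1) × 290 = 107 K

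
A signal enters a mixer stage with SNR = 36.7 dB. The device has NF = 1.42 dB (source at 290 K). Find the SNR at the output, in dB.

35.28 dB

By definition F = SNR_in/SNR_out, so in dB: SNR_out = SNR_in − NF
SNR_out = 36.7 − 1.42 = 35.28 dB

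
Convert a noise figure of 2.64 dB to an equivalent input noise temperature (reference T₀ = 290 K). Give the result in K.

243 K

F = 10^(2.64/10) = 1.83654
T_e = (F − 1)·T₀ = (1.83654 − 1) × 290 = 243 K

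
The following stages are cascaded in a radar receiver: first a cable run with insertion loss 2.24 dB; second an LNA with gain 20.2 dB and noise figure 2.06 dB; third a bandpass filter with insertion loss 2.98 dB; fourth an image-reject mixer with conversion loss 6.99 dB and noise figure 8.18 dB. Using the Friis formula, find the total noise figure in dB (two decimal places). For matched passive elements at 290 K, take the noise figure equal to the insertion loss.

Convert to linear (a loss of L dB is a gain of −L dB): F_i = 10^(NF_i/10), G_i = 10^(G_i,dB/10)
  Stage 1: F_1 = 10^(2.24/10) = 1.675, G_1 = 10^(−2.24/10) = 0.5970
  Stage 2: F_2 = 10^(2.06/10) = 1.607, G_2 = 10^(20.2/10) = 104.7
  Stage 3: F_3 = 10^(2.98/10) = 1.986, G_3 = 10^(−2.98/10) = 0.5035
  Stage 4: F_4 = 10^(8.18/10) = 6.577, G_4 = 10^(−6.99/10) = 0.2000
Friis cascade:
  F = 1.675 + (1.607 − 1)/0.5970 + (1.986 − 1)/62.52 + (6.577 − 1)/31.48 = 2.884
NF = 10 log₁₀(2.884) = 4.60 dB

4.60 dB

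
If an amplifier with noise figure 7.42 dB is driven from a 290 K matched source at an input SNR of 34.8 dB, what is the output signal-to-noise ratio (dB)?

27.38 dB

By definition F = SNR_in/SNR_out, so in dB: SNR_out = SNR_in − NF
SNR_out = 34.8 − 7.42 = 27.38 dB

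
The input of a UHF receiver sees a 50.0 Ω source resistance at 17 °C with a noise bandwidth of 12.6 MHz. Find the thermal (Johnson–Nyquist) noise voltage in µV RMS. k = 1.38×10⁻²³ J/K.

T = 17 °C + 273.15 = 290.15 K
V_n = √(4kTRB)
4kTRB = 4 × 1.38×10⁻²³ × 290.15 × 5.00×10¹ × 1.26×10⁷ = 1.01×10⁻¹¹ V²
V_n = √(1.01×10⁻¹¹) = 3.18×10⁻⁶ V = 3.18 µV

3.18 µV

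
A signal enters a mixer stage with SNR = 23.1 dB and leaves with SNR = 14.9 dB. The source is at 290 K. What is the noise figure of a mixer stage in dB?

8.2 dB

NF (dB) = SNR_in(dB) − SNR_out(dB) when the source is at T₀
NF = 23.1 − 14.9 = 8.2 dB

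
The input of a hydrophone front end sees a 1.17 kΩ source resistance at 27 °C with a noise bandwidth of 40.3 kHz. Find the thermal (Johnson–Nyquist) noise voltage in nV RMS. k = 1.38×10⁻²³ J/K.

884 nV

T = 27 °C + 273.15 = 300.15 K
V_n = √(4kTRB)
4kTRB = 4 × 1.38×10⁻²³ × 300.15 × 1.17×10³ × 4.03×10⁴ = 7.81×10⁻¹³ V²
V_n = √(7.81×10⁻¹³) = 8.84×10⁻⁷ V = 884 nV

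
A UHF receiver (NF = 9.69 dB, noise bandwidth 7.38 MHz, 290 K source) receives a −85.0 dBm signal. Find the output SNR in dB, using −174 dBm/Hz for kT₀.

10.6 dB

Noise floor: N = −174 + 10 log₁₀(B) + NF
10 log₁₀(7.38×10⁶) = 68.68 dB
N = −174 + 68.68 + 9.69 = −95.63 dBm
SNR = P_sig − N = −85.0 − (−95.63) = 10.63 dB → 10.6 dB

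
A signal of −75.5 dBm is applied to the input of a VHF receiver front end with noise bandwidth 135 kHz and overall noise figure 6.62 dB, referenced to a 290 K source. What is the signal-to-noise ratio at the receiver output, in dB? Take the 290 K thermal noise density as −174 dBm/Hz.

Noise floor: N = −174 + 10 log₁₀(B) + NF
10 log₁₀(1.35×10⁵) = 51.3 dB
N = −174 + 51.3 + 6.62 = −116.08 dBm
SNR = P_sig − N = −75.5 − (−116.08) = 40.58 dB → 40.6 dB

40.6 dB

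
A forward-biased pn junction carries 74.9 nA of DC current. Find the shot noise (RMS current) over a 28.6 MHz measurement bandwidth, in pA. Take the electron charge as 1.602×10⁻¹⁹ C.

I_n = √(2qI·B)
2qI·B = 2 × 1.602×10⁻¹⁹ × 7.49×10⁻⁸ × 2.86×10⁷ = 6.86×10⁻¹⁹ A²
I_n = √(6.86×10⁻¹⁹) = 8.28×10⁻¹⁰ A = 828 pA

828 pA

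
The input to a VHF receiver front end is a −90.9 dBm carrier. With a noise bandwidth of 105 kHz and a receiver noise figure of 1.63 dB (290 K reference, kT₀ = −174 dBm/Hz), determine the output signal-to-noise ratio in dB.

31.3 dB

Noise floor: N = −174 + 10 log₁₀(B) + NF
10 log₁₀(1.05×10⁵) = 50.21 dB
N = −174 + 50.21 + 1.63 = −122.16 dBm
SNR = P_sig − N = −90.9 − (−122.16) = 31.26 dB → 31.3 dB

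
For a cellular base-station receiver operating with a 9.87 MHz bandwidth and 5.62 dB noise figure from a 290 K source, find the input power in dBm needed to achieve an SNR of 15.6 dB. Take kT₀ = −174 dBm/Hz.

Sensitivity = −174 + 10 log₁₀(B) + NF + SNR_min
= −174 + 69.94 + 5.62 + 15.6
= −82.84 dBm → −82.8 dBm

−82.8 dBm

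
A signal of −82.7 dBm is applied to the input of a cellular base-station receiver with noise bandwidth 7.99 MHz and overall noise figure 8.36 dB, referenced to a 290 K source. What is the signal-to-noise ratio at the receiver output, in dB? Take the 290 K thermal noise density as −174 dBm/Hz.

Noise floor: N = −174 + 10 log₁₀(B) + NF
10 log₁₀(7.99×10⁶) = 69.03 dB
N = −174 + 69.03 + 8.36 = −96.61 dBm
SNR = P_sig − N = −82.7 − (−96.61) = 13.91 dB → 13.9 dB

13.9 dB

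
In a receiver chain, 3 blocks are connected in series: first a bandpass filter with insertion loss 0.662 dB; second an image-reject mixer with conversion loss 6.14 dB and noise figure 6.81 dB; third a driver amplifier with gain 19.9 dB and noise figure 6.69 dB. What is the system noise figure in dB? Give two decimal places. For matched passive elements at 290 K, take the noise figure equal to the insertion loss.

Convert to linear (a loss of L dB is a gain of −L dB): F_i = 10^(NF_i/10), G_i = 10^(G_i,dB/10)
  Stage 1: F_1 = 10^(0.662/10) = 1.165, G_1 = 10^(−0.662/10) = 0.8586
  Stage 2: F_2 = 10^(6.81/10) = 4.797, G_2 = 10^(−6.14/10) = 0.2432
  Stage 3: F_3 = 10^(6.69/10) = 4.667, G_3 = 10^(19.9/10) = 97.72
Friis cascade:
  F = 1.165 + (4.797 − 1)/0.8586 + (4.667 − 1)/0.2088 = 23.14
NF = 10 log₁₀(23.14) = 13.64 dB

13.64 dB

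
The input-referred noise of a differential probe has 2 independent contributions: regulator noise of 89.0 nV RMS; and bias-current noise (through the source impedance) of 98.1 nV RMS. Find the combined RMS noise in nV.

132 nV

Uncorrelated sources add in power (mean-square): V_tot = √(ΣV_i²)
V_tot = √[(8.90×10⁻⁸)² + (9.81×10⁻⁸)²] = 1.32×10⁻⁷ V = 132 nV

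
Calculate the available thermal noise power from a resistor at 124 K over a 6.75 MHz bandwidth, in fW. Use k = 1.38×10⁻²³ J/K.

P_n = kTB = 1.38×10⁻²³ × 124 × 6.75×10⁶ = 1.16×10⁻¹⁴ W = 11.6 fW

11.6 fW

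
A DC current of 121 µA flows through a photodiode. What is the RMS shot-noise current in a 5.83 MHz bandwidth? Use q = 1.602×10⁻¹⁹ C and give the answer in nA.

I_n = √(2qI·B)
2qI·B = 2 × 1.602×10⁻¹⁹ × 1.21×10⁻⁴ × 5.83×10⁶ = 2.26×10⁻¹⁶ A²
I_n = √(2.26×10⁻¹⁶) = 1.50×10⁻⁸ A = 15.0 nA

15.0 nA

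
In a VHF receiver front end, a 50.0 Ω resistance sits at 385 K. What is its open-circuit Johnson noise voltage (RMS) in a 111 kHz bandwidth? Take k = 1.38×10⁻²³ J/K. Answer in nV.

343 nV

V_n = √(4kTRB)
4kTRB = 4 × 1.38×10⁻²³ × 385 × 5.00×10¹ × 1.11×10⁵ = 1.18×10⁻¹³ V²
V_n = √(1.18×10⁻¹³) = 3.43×10⁻⁷ V = 343 nV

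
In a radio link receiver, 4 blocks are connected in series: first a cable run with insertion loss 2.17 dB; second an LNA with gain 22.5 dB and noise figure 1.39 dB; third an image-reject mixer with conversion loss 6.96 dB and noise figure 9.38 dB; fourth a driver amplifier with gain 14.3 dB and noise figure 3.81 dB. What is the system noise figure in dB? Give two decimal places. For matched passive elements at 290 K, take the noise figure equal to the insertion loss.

3.81 dB

Convert to linear (a loss of L dB is a gain of −L dB): F_i = 10^(NF_i/10), G_i = 10^(G_i,dB/10)
  Stage 1: F_1 = 10^(2.17/10) = 1.648, G_1 = 10^(−2.17/10) = 0.6067
  Stage 2: F_2 = 10^(1.39/10) = 1.377, G_2 = 10^(22.5/10) = 177.8
  Stage 3: F_3 = 10^(9.38/10) = 8.670, G_3 = 10^(−6.96/10) = 0.2014
  Stage 4: F_4 = 10^(3.81/10) = 2.404, G_4 = 10^(14.3/10) = 26.92
Friis cascade:
  F = 1.648 + (1.377 − 1)/0.6067 + (8.670 − 1)/107.9 + (2.404 − 1)/21.73 = 2.406
NF = 10 log₁₀(2.406) = 3.81 dB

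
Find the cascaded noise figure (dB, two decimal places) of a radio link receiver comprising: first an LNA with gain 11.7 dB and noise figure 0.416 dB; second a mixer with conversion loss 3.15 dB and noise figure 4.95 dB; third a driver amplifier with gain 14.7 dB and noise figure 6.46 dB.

Convert to linear (a loss of L dB is a gain of −L dB): F_i = 10^(NF_i/10), G_i = 10^(G_i,dB/10)
  Stage 1: F_1 = 10^(0.416/10) = 1.101, G_1 = 10^(11.7/10) = 14.79
  Stage 2: F_2 = 10^(4.95/10) = 3.126, G_2 = 10^(−3.15/10) = 0.4842
  Stage 3: F_3 = 10^(6.46/10) = 4.426, G_3 = 10^(14.7/10) = 29.51
Friis cascade:
  F = 1.101 + (3.126 − 1)/14.79 + (4.426 − 1)/7.161 = 1.723
NF = 10 log₁₀(1.723) = 2.36 dB

2.36 dB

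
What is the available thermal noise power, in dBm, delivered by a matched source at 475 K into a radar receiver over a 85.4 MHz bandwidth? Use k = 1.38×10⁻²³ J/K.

−92.5 dBm

P_n = kTB = 1.38×10⁻²³ × 475 × 8.54×10⁷ = 5.60×10⁻¹³ W
In dBm: 10 log₁₀(5.60×10⁻¹³ / 10⁻³) = −92.5 dBm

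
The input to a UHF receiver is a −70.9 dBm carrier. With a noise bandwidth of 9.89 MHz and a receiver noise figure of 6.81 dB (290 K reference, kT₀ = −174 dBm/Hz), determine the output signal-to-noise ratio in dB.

Noise floor: N = −174 + 10 log₁₀(B) + NF
10 log₁₀(9.89×10⁶) = 69.95 dB
N = −174 + 69.95 + 6.81 = −97.24 dBm
SNR = P_sig − N = −70.9 − (−97.24) = 26.34 dB → 26.3 dB

26.3 dB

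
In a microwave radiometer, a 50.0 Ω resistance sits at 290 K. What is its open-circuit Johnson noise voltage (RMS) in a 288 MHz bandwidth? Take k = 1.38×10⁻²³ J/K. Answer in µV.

V_n = √(4kTRB)
4kTRB = 4 × 1.38×10⁻²³ × 290 × 5.00×10¹ × 2.88×10⁸ = 2.31×10⁻¹⁰ V²
V_n = √(2.31×10⁻¹⁰) = 1.52×10⁻⁵ V = 15.2 µV

15.2 µV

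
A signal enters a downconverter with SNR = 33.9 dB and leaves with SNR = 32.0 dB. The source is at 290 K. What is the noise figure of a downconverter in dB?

NF (dB) = SNR_in(dB) − SNR_out(dB) when the source is at T₀
NF = 33.9 − 32.0 = 1.9 dB

1.9 dB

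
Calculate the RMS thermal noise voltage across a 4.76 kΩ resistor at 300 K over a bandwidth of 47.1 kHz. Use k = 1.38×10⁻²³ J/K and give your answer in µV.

V_n = √(4kTRB)
4kTRB = 4 × 1.38×10⁻²³ × 300 × 4.76×10³ × 4.71×10⁴ = 3.71×10⁻¹² V²
V_n = √(3.71×10⁻¹²) = 1.93×10⁻⁶ V = 1.93 µV

1.93 µV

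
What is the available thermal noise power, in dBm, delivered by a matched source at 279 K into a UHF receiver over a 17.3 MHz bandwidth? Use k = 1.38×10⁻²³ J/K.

P_n = kTB = 1.38×10⁻²³ × 279 × 1.73×10⁷ = 6.66×10⁻¹⁴ W
In dBm: 10 log₁₀(6.66×10⁻¹⁴ / 10⁻³) = −101.8 dBm

−101.8 dBm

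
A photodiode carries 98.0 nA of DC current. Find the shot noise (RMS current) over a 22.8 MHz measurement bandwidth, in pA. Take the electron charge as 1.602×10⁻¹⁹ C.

I_n = √(2qI·B)
2qI·B = 2 × 1.602×10⁻¹⁹ × 9.80×10⁻⁸ × 2.28×10⁷ = 7.16×10⁻¹⁹ A²
I_n = √(7.16×10⁻¹⁹) = 8.46×10⁻¹⁰ A = 846 pA

846 pA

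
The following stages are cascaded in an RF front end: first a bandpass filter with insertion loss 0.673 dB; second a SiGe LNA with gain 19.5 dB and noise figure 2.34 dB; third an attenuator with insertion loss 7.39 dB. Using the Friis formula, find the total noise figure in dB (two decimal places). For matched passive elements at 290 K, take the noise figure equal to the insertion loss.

Convert to linear (a loss of L dB is a gain of −L dB): F_i = 10^(NF_i/10), G_i = 10^(G_i,dB/10)
  Stage 1: F_1 = 10^(0.673/10) = 1.168, G_1 = 10^(−0.673/10) = 0.8564
  Stage 2: F_2 = 10^(2.34/10) = 1.714, G_2 = 10^(19.5/10) = 89.13
  Stage 3: F_3 = 10^(7.39/10) = 5.483, G_3 = 10^(−7.39/10) = 0.1824
Friis cascade:
  F = 1.168 + (1.714 − 1)/0.8564 + (5.483 − 1)/76.33 = 2.060
NF = 10 log₁₀(2.060) = 3.14 dB

3.14 dB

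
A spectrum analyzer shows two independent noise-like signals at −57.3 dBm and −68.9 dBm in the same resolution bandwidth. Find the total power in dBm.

−57.0 dBm

Convert to linear, add, convert back:
P₁ = 1.86×10⁻⁹ W, P₂ = 1.29×10⁻¹⁰ W
P_tot = 1.99×10⁻⁹ W → 10 log₁₀(P_tot / 10⁻³) = −57.0 dBm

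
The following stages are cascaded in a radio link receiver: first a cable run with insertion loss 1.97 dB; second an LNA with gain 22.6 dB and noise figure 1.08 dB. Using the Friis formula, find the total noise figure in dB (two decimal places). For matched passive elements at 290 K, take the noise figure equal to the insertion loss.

3.05 dB

Convert to linear (a loss of L dB is a gain of −L dB): F_i = 10^(NF_i/10), G_i = 10^(G_i,dB/10)
  Stage 1: F_1 = 10^(1.97/10) = 1.574, G_1 = 10^(−1.97/10) = 0.6353
  Stage 2: F_2 = 10^(1.08/10) = 1.282, G_2 = 10^(22.6/10) = 182.0
Friis cascade:
  F = 1.574 + (1.282 − 1)/0.6353 = 2.018
NF = 10 log₁₀(2.018) = 3.05 dB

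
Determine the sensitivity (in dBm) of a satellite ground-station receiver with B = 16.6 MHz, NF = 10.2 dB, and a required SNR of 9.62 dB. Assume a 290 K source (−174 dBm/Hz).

Sensitivity = −174 + 10 log₁₀(B) + NF + SNR_min
= −174 + 72.2 + 10.2 + 9.62
= −81.98 dBm → −82.0 dBm

−82.0 dBm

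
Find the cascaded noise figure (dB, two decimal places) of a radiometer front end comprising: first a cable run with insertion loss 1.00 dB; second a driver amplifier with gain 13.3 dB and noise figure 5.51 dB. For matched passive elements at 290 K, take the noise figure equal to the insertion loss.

6.51 dB

Convert to linear (a loss of L dB is a gain of −L dB): F_i = 10^(NF_i/10), G_i = 10^(G_i,dB/10)
  Stage 1: F_1 = 10^(1.00/10) = 1.259, G_1 = 10^(−1.00/10) = 0.7943
  Stage 2: F_2 = 10^(5.51/10) = 3.556, G_2 = 10^(13.3/10) = 21.38
Friis cascade:
  F = 1.259 + (3.556 − 1)/0.7943 = 4.477
NF = 10 log₁₀(4.477) = 6.51 dB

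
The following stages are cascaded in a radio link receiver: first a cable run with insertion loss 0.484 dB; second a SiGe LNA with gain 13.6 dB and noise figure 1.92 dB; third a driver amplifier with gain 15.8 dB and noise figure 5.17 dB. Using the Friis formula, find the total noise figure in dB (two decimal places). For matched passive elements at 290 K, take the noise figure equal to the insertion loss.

2.67 dB

Convert to linear (a loss of L dB is a gain of −L dB): F_i = 10^(NF_i/10), G_i = 10^(G_i,dB/10)
  Stage 1: F_1 = 10^(0.484/10) = 1.118, G_1 = 10^(−0.484/10) = 0.8945
  Stage 2: F_2 = 10^(1.92/10) = 1.556, G_2 = 10^(13.6/10) = 22.91
  Stage 3: F_3 = 10^(5.17/10) = 3.289, G_3 = 10^(15.8/10) = 38.02
Friis cascade:
  F = 1.118 + (1.556 − 1)/0.8945 + (3.289 − 1)/20.49 = 1.851
NF = 10 log₁₀(1.851) = 2.67 dB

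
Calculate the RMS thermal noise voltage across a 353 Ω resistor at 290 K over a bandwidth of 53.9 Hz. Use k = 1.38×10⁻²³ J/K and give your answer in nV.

17.5 nV

V_n = √(4kTRB)
4kTRB = 4 × 1.38×10⁻²³ × 290 × 3.53×10² × 5.39×10¹ = 3.05×10⁻¹⁶ V²
V_n = √(3.05×10⁻¹⁶) = 1.75×10⁻⁸ V = 17.5 nV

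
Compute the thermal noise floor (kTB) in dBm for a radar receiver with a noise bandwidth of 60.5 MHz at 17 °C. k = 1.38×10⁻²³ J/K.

−96.2 dBm

T = 17 °C + 273.15 = 290.15 K
P_n = kTB = 1.38×10⁻²³ × 290.15 × 6.05×10⁷ = 2.42×10⁻¹³ W
In dBm: 10 log₁₀(2.42×10⁻¹³ / 10⁻³) = −96.2 dBm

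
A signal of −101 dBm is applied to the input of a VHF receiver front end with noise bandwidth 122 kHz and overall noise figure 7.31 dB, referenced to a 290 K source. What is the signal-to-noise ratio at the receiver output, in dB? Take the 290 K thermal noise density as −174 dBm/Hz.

14.8 dB

Noise floor: N = −174 + 10 log₁₀(B) + NF
10 log₁₀(1.22×10⁵) = 50.86 dB
N = −174 + 50.86 + 7.31 = −115.83 dBm
SNR = P_sig − N = −101 − (−115.83) = 14.83 dB → 14.8 dB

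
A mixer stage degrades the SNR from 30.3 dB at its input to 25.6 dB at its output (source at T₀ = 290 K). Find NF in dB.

4.7 dB

NF (dB) = SNR_in(dB) − SNR_out(dB) when the source is at T₀
NF = 30.3 − 25.6 = 4.7 dB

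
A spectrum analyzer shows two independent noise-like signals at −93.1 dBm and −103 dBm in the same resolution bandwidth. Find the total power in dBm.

Convert to linear, add, convert back:
P₁ = 4.90×10⁻¹³ W, P₂ = 5.01×10⁻¹⁴ W
P_tot = 5.40×10⁻¹³ W → 10 log₁₀(P_tot / 10⁻³) = −92.7 dBm

−92.7 dBm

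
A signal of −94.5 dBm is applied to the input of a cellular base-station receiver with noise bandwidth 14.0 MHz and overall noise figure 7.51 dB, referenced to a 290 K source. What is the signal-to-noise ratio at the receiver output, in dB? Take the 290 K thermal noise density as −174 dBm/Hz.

Noise floor: N = −174 + 10 log₁₀(B) + NF
10 log₁₀(1.40×10⁷) = 71.46 dB
N = −174 + 71.46 + 7.51 = −95.03 dBm
SNR = P_sig − N = −94.5 − (−95.03) = 0.53 dB → 0.5 dB

0.5 dB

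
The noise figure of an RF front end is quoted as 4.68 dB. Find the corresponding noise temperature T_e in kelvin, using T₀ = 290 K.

562 K

F = 10^(4.68/10) = 2.93765
T_e = (F − 1)·T₀ = (2.93765 − 1) × 290 = 562 K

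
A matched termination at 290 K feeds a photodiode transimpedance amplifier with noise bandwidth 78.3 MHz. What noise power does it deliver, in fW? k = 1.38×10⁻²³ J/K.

313 fW

P_n = kTB = 1.38×10⁻²³ × 290 × 7.83×10⁷ = 3.13×10⁻¹³ W = 313 fW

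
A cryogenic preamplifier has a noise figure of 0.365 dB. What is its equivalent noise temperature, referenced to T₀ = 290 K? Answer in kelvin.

F = 10^(0.365/10) = 1.08768
T_e = (F − 1)·T₀ = (1.08768 − 1) × 290 = 25.4 K

25.4 K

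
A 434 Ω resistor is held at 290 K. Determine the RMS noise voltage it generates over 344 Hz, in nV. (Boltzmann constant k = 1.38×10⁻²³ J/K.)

V_n = √(4kTRB)
4kTRB = 4 × 1.38×10⁻²³ × 290 × 4.34×10² × 3.44×10² = 2.39×10⁻¹⁵ V²
V_n = √(2.39×10⁻¹⁵) = 4.89×10⁻⁸ V = 48.9 nV

48.9 nV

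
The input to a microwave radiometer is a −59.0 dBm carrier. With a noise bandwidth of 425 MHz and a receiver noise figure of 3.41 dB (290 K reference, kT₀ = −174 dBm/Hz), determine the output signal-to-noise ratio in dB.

Noise floor: N = −174 + 10 log₁₀(B) + NF
10 log₁₀(4.25×10⁸) = 86.28 dB
N = −174 + 86.28 + 3.41 = −84.31 dBm
SNR = P_sig − N = −59.0 − (−84.31) = 25.31 dB → 25.3 dB

25.3 dB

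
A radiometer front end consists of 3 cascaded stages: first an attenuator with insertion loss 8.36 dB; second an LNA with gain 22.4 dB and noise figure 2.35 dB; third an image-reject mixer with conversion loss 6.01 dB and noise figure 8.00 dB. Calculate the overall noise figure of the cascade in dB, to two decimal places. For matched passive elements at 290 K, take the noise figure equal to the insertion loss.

10.79 dB

Convert to linear (a loss of L dB is a gain of −L dB): F_i = 10^(NF_i/10), G_i = 10^(G_i,dB/10)
  Stage 1: F_1 = 10^(8.36/10) = 6.855, G_1 = 10^(−8.36/10) = 0.1459
  Stage 2: F_2 = 10^(2.35/10) = 1.718, G_2 = 10^(22.4/10) = 173.8
  Stage 3: F_3 = 10^(8.00/10) = 6.310, G_3 = 10^(−6.01/10) = 0.2506
Friis cascade:
  F = 6.855 + (1.718 − 1)/0.1459 + (6.310 − 1)/25.35 = 11.99
NF = 10 log₁₀(11.99) = 10.79 dB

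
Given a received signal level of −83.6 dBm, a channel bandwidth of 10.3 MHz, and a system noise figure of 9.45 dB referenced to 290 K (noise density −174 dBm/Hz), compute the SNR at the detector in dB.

10.8 dB

Noise floor: N = −174 + 10 log₁₀(B) + NF
10 log₁₀(1.03×10⁷) = 70.13 dB
N = −174 + 70.13 + 9.45 = −94.42 dBm
SNR = P_sig − N = −83.6 − (−94.42) = 10.82 dB → 10.8 dB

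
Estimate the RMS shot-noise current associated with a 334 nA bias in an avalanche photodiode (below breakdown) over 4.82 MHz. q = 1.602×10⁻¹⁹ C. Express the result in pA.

718 pA

I_n = √(2qI·B)
2qI·B = 2 × 1.602×10⁻¹⁹ × 3.34×10⁻⁷ × 4.82×10⁶ = 5.16×10⁻¹⁹ A²
I_n = √(5.16×10⁻¹⁹) = 7.18×10⁻¹⁰ A = 718 pA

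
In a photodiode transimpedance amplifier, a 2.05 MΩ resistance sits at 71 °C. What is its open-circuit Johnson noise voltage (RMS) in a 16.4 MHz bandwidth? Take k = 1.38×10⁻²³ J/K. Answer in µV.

T = 71 °C + 273.15 = 344.15 K
V_n = √(4kTRB)
4kTRB = 4 × 1.38×10⁻²³ × 344.15 × 2.05×10⁶ × 1.64×10⁷ = 6.39×10⁻⁷ V²
V_n = √(6.39×10⁻⁷) = 7.99×10⁻⁴ V = 799 µV

799 µV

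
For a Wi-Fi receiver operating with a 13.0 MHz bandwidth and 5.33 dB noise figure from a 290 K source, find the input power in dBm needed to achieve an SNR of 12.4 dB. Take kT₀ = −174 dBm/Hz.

Sensitivity = −174 + 10 log₁₀(B) + NF + SNR_min
= −174 + 71.14 + 5.33 + 12.4
= −85.13 dBm → −85.1 dBm

−85.1 dBm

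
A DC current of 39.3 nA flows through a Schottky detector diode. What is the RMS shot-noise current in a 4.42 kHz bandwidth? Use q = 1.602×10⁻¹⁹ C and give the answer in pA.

I_n = √(2qI·B)
2qI·B = 2 × 1.602×10⁻¹⁹ × 3.93×10⁻⁸ × 4.42×10³ = 5.57×10⁻²³ A²
I_n = √(5.57×10⁻²³) = 7.46×10⁻¹² A = 7.46 pA

7.46 pA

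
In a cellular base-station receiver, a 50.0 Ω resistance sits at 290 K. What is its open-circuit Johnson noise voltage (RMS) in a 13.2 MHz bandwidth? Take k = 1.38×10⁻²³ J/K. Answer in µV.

3.25 µV

V_n = √(4kTRB)
4kTRB = 4 × 1.38×10⁻²³ × 290 × 5.00×10¹ × 1.32×10⁷ = 1.06×10⁻¹¹ V²
V_n = √(1.06×10⁻¹¹) = 3.25×10⁻⁶ V = 3.25 µV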